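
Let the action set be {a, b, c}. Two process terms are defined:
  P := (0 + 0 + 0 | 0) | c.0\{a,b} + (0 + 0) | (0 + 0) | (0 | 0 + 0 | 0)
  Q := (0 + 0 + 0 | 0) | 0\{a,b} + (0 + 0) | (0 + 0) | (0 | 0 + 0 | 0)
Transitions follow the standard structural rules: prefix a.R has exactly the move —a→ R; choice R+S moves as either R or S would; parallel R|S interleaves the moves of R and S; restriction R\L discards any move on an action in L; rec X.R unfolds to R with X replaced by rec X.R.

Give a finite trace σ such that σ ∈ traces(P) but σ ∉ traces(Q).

c

P's transition system — 2 states:
  s0 = (0 + 0 + 0 | 0) | c.0\{a,b} + (0 + 0) | (0 + 0) | (0 | 0 + 0 | 0) ⊢ --c--▸ s1
  s1 = (0 + 0 + 0 | 0) | 0\{a,b} ⊢ stopped
Q's transition system — 1 states:
  t0 = (0 + 0 + 0 | 0) | 0\{a,b} + (0 + 0) | (0 + 0) | (0 | 0 + 0 | 0) ⊢ stopped
Run σ = ⟨c⟩ on P: start {s0}
  step 1 (c): {s1}
  ✓ P
Run σ = ⟨c⟩ on Q: start {t0}
  step 1 (c): no successor for Q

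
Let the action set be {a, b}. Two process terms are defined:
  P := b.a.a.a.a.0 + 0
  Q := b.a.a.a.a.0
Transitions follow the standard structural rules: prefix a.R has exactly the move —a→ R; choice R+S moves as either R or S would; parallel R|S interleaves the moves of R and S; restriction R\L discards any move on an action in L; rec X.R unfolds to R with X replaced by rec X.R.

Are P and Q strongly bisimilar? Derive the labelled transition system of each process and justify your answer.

YES

Reachable graph of P (6 states):
  s0 = b.a.a.a.a.0 + 0 | ··b··> s1
  s1 = a.a.a.a.0 | ··a··> s2
  s2 = a.a.a.0 | ··a··> s3
  s3 = a.a.0 | ··a··> s4
  s4 = a.0 | ··a··> s5
  s5 = 0 | ·
Reachable graph of Q (6 states):
  t0 = b.a.a.a.a.0 | ··b··> t1
  t1 = a.a.a.a.0 | ··a··> t2
  t2 = a.a.a.0 | ··a··> t3
  t3 = a.a.0 | ··a··> t4
  t4 = a.0 | ··a··> t5
  t5 = 0 | ·
Coarsest stable partition (strong bisimilarity classes):
  B0 = {s0, t0}
  B1 = {s1, t1}
  B2 = {s2, t2}
  B3 = {s3, t3}
  B4 = {s4, t4}
  B5 = {s5, t5}
s0 ∈ B0, t0 ∈ B0 → same block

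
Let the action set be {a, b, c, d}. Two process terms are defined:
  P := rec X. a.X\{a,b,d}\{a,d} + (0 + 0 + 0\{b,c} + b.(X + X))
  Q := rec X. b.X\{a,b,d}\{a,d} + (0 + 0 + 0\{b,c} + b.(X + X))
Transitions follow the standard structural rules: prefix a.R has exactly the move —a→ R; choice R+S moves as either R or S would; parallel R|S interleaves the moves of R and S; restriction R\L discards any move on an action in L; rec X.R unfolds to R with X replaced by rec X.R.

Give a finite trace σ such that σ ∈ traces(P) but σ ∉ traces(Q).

a

LTS(P): 3 reachable states
  s0 = rec X. a.X\{a,b,d}\{a,d} + (0 + 0 + 0\{b,c} + b.(X + X)) | --a--▸ s1, --b--▸ s2
  s1 = (rec X. a.X\{a,b,d}\{a,d} + (0 + 0 + 0\{b,c} + b.(X + X)))\{a,b,d}\{a,d} | stopped
  s2 = (rec X. a.X\{a,b,d}\{a,d} + (0 + 0 + 0\{b,c} + b.(X + X))) + (rec X. a.X\{a,b,d}\{a,d} + (0 + 0 + 0\{b,c} + b.(X + X))) | --a--▸ s1, --b--▸ s2
LTS(Q): 3 reachable states
  t0 = rec X. b.X\{a,b,d}\{a,d} + (0 + 0 + 0\{b,c} + b.(X + X)) | --b--▸ t1, --b--▸ t2
  t1 = (rec X. b.X\{a,b,d}\{a,d} + (0 + 0 + 0\{b,c} + b.(X + X))) + (rec X. b.X\{a,b,d}\{a,d} + (0 + 0 + 0\{b,c} + b.(X + X))) | --b--▸ t1, --b--▸ t2
  t2 = (rec X. b.X\{a,b,d}\{a,d} + (0 + 0 + 0\{b,c} + b.(X + X)))\{a,b,d}\{a,d} | stopped
Executing a from P (initial set {s0}):
  after a @ step 1: {s1}
  P completes σ.
Executing a from Q (initial set {t0}):
  after a @ step 1: ∅ (Q stuck)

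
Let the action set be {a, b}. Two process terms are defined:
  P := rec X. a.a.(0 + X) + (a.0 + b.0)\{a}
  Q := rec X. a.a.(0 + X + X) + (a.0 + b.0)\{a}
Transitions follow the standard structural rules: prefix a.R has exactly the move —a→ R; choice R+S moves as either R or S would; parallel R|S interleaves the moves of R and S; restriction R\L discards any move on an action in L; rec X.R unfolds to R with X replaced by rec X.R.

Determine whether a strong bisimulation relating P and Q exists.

LTS(P): 4 reachable states
  u0 = rec X. a.a.(0 + X) + (a.0 + b.0)\{a} :: ··a··> u1, ··b··> u2
  u1 = a.(0 + (rec X. a.a.(0 + X) + (a.0 + b.0)\{a})) :: ··a··> u3
  u2 = 0\{a} :: stopped
  u3 = 0 + (rec X. a.a.(0 + X) + (a.0 + b.0)\{a}) :: ··a··> u1, ··b··> u2
LTS(Q): 4 reachable states
  v0 = rec X. a.a.(0 + X + X) + (a.0 + b.0)\{a} :: ··a··> v1, ··b··> v2
  v1 = a.(0 + (rec X. a.a.(0 + X + X) + (a.0 + b.0)\{a}) + (rec X. a.a.(0 + X + X) + (a.0 + b.0)\{a})) :: ··a··> v3
  v2 = 0\{a} :: stopped
  v3 = 0 + (rec X. a.a.(0 + X + X) + (a.0 + b.0)\{a}) + (rec X. a.a.(0 + X + X) + (a.0 + b.0)\{a}) :: ··a··> v1, ··b··> v2
Coarsest stable partition (strong bisimilarity classes):
  B0 = {u0, u3, v0, v3}
  B1 = {u2, v2}
  B2 = {u1, v1}
u0 ∈ B0, v0 ∈ B0 → same block

P ~ Q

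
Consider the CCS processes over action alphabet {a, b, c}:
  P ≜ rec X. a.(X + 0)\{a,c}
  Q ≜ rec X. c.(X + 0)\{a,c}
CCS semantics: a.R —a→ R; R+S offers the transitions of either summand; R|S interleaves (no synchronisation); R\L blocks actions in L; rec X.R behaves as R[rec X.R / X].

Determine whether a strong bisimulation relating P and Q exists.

P ≁ Q

Reachable graph of P (2 states):
  p0 = rec X. a.(X + 0)\{a,c} ⊢ ··a··> p1
  p1 = ((rec X. a.(X + 0)\{a,c}) + 0)\{a,c} ⊢ ∅
Reachable graph of Q (2 states):
  q0 = rec X. c.(X + 0)\{a,c} ⊢ ··c··> q1
  q1 = ((rec X. c.(X + 0)\{a,c}) + 0)\{a,c} ⊢ ∅
Partition-refinement fixed point:
  B0 = {p0}
  B1 = {p1, q1}
  B2 = {q0}
p0 ∈ B0, q0 ∈ B2 → different blocks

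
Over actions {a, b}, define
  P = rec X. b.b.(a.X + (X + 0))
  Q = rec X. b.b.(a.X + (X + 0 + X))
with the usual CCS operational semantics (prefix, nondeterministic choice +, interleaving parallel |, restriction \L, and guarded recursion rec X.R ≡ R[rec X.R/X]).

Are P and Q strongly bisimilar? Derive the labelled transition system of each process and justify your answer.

Reachable graph of P (3 states):
  p0 = rec X. b.b.(a.X + (X + 0)) has moves ··b··> p1
  p1 = b.(a.(rec X. b.b.(a.X + (X + 0))) + ((rec X. b.b.(a.X + (X + 0))) + 0)) has moves ··b··> p2
  p2 = a.(rec X. b.b.(a.X + (X + 0))) + ((rec X. b.b.(a.X + (X + 0))) + 0) has moves ··a··> p0, ··b··> p1
Reachable graph of Q (3 states):
  q0 = rec X. b.b.(a.X + (X + 0 + X)) has moves ··b··> q1
  q1 = b.(a.(rec X. b.b.(a.X + (X + 0 + X))) + ((rec X. b.b.(a.X + (X + 0 + X))) + 0 + (rec X. b.b.(a.X + (X + 0 + X))))) has moves ··b··> q2
  q2 = a.(rec X. b.b.(a.X + (X + 0 + X))) + ((rec X. b.b.(a.X + (X + 0 + X))) + 0 + (rec X. b.b.(a.X + (X + 0 + X)))) has moves ··a··> q0, ··b··> q1
Coarsest stable partition (strong bisimilarity classes):
  B0 = {p0, q0}
  B1 = {p1, q1}
  B2 = {p2, q2}
p0 ∈ B0, q0 ∈ B0 → same block

YES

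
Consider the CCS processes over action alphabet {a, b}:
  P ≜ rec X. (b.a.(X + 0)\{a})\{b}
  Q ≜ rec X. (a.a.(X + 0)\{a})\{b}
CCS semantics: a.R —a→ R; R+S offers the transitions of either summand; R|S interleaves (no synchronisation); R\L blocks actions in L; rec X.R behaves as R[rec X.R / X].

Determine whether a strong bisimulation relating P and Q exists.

P's transition system — 1 states:
  u0 = rec X. (b.a.(X + 0)\{a})\{b} → ∅
Q's transition system — 3 states:
  v0 = rec X. (a.a.(X + 0)\{a})\{b} → =a=> v1
  v1 = (a.((rec X. (a.a.(X + 0)\{a})\{b}) + 0)\{a})\{b} → =a=> v2
  v2 = ((rec X. (a.a.(X + 0)\{a})\{b}) + 0)\{a}\{b} → ∅
Coarsest stable partition (strong bisimilarity classes):
  B0 = {u0, v2}
  B1 = {v0}
  B2 = {v1}
u0 ∈ B0, v0 ∈ B1 → different blocks

P ≁ Q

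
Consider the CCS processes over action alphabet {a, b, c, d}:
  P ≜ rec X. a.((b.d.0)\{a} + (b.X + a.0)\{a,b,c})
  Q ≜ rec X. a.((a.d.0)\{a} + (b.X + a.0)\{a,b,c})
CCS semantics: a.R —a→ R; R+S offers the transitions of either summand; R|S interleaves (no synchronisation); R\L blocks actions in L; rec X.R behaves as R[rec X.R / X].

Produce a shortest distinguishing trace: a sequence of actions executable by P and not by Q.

P's transition system — 4 states:
  m0 = rec X. a.((b.d.0)\{a} + (b.X + a.0)\{a,b,c}) ⊢ -a-> m1
  m1 = (b.d.0)\{a} + (b.(rec X. a.((b.d.0)\{a} + (b.X + a.0)\{a,b,c})) + a.0)\{a,b,c} ⊢ -b-> m2
  m2 = (d.0)\{a} ⊢ -d-> m3
  m3 = 0\{a} ⊢ deadlocked
Q's transition system — 2 states:
  n0 = rec X. a.((a.d.0)\{a} + (b.X + a.0)\{a,b,c}) ⊢ -a-> n1
  n1 = (a.d.0)\{a} + (b.(rec X. a.((a.d.0)\{a} + (b.X + a.0)\{a,b,c})) + a.0)\{a,b,c} ⊢ deadlocked
Executing ab from P (initial set {m0}):
  step 1 (a): {m1}
  step 2 (b): {m2}
  P completes σ.
Executing ab from Q (initial set {n0}):
  step 1 (a): {n1}
  step 2 (b): ∅ (Q stuck)

ab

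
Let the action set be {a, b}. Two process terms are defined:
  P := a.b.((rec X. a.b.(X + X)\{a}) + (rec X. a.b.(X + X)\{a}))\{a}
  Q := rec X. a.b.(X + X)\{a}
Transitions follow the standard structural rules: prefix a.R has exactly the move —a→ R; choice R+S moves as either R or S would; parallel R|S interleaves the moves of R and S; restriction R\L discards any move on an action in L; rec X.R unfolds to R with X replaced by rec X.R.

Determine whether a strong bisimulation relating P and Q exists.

P's transition system — 3 states:
  u0 = a.b.((rec X. a.b.(X + X)\{a}) + (rec X. a.b.(X + X)\{a}))\{a} → ··a··> u1
  u1 = b.((rec X. a.b.(X + X)\{a}) + (rec X. a.b.(X + X)\{a}))\{a} → ··b··> u2
  u2 = ((rec X. a.b.(X + X)\{a}) + (rec X. a.b.(X + X)\{a}))\{a} → deadlocked
Q's transition system — 3 states:
  v0 = rec X. a.b.(X + X)\{a} → ··a··> v1
  v1 = b.((rec X. a.b.(X + X)\{a}) + (rec X. a.b.(X + X)\{a}))\{a} → ··b··> v2
  v2 = ((rec X. a.b.(X + X)\{a}) + (rec X. a.b.(X + X)\{a}))\{a} → deadlocked
Partition-refinement fixed point:
  B0 = {u0, v0}
  B1 = {u1, v1}
  B2 = {u2, v2}
u0 ∈ B0, v0 ∈ B0 → same block

bisimilar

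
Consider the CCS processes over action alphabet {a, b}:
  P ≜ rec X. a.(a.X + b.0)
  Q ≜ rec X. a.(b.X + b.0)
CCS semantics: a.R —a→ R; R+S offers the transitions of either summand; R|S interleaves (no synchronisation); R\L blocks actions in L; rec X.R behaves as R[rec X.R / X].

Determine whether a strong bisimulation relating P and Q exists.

not bisimilar

Reachable graph of P (3 states):
  s0 = rec X. a.(a.X + b.0) :: =a=> s1
  s1 = a.(rec X. a.(a.X + b.0)) + b.0 :: =a=> s0, =b=> s2
  s2 = 0 :: stopped
Reachable graph of Q (3 states):
  t0 = rec X. a.(b.X + b.0) :: =a=> t1
  t1 = b.(rec X. a.(b.X + b.0)) + b.0 :: =b=> t0, =b=> t2
  t2 = 0 :: stopped
Partition-refinement fixed point:
  B0 = {s0}
  B1 = {s1}
  B2 = {s2, t2}
  B3 = {t0}
  B4 = {t1}
s0 ∈ B0, t0 ∈ B3 → different blocks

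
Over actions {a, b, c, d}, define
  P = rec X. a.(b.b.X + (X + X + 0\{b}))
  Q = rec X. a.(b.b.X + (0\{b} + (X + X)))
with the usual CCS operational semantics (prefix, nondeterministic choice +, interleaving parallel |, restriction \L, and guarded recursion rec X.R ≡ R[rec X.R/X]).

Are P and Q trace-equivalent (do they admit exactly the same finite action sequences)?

trace-equivalent

P's transition system — 3 states:
  p0 = rec X. a.(b.b.X + (X + X + 0\{b})) | —a→ p1
  p1 = b.b.(rec X. a.(b.b.X + (X + X + 0\{b}))) + ((rec X. a.(b.b.X + (X + X + 0\{b}))) + (rec X. a.(b.b.X + (X + X + 0\{b}))) + 0\{b}) | —a→ p1, —b→ p2
  p2 = b.(rec X. a.(b.b.X + (X + X + 0\{b}))) | —b→ p0
Q's transition system — 3 states:
  q0 = rec X. a.(b.b.X + (0\{b} + (X + X))) | —a→ q1
  q1 = b.b.(rec X. a.(b.b.X + (0\{b} + (X + X)))) + (0\{b} + ((rec X. a.(b.b.X + (0\{b} + (X + X)))) + (rec X. a.(b.b.X + (0\{b} + (X + X)))))) | —a→ q1, —b→ q2
  q2 = b.(rec X. a.(b.b.X + (0\{b} + (X + X)))) | —b→ q0
Bisimilarity quotient blocks:
  B0 = {p0, q0}
  B1 = {p1, q1}
  B2 = {p2, q2}
p0 ∈ B0, q0 ∈ B0 → same block
Bisimilar ⇒ trace-equivalent.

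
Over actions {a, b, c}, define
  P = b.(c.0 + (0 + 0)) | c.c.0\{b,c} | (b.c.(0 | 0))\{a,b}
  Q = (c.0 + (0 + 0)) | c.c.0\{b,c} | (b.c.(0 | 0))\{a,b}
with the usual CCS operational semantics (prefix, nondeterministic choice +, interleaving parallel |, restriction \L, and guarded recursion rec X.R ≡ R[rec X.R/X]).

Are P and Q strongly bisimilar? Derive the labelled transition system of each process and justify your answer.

NO

Reachable graph of P (9 states):
  p0 = b.(c.0 + (0 + 0)) | c.c.0\{b,c} | (b.c.(0 | 0))\{a,b} has moves --b--▸ p1, --c--▸ p2
  p1 = (c.0 + (0 + 0)) | c.c.0\{b,c} | (b.c.(0 | 0))\{a,b} has moves --c--▸ p3, --c--▸ p4
  p2 = b.(c.0 + (0 + 0)) | c.0\{b,c} | (b.c.(0 | 0))\{a,b} has moves --b--▸ p3, --c--▸ p5
  p3 = (c.0 + (0 + 0)) | c.0\{b,c} | (b.c.(0 | 0))\{a,b} has moves --c--▸ p6, --c--▸ p7
  p4 = 0 | c.c.0\{b,c} | (b.c.(0 | 0))\{a,b} has moves --c--▸ p7
  p5 = b.(c.0 + (0 + 0)) | 0\{b,c} | (b.c.(0 | 0))\{a,b} has moves --b--▸ p6
  p6 = (c.0 + (0 + 0)) | 0\{b,c} | (b.c.(0 | 0))\{a,b} has moves --c--▸ p8
  p7 = 0 | c.0\{b,c} | (b.c.(0 | 0))\{a,b} has moves --c--▸ p8
  p8 = 0 | 0\{b,c} | (b.c.(0 | 0))\{a,b} has moves ∅
Reachable graph of Q (6 states):
  q0 = (c.0 + (0 + 0)) | c.c.0\{b,c} | (b.c.(0 | 0))\{a,b} has moves --c--▸ q1, --c--▸ q2
  q1 = (c.0 + (0 + 0)) | c.0\{b,c} | (b.c.(0 | 0))\{a,b} has moves --c--▸ q3, --c--▸ q4
  q2 = 0 | c.c.0\{b,c} | (b.c.(0 | 0))\{a,b} has moves --c--▸ q4
  q3 = (c.0 + (0 + 0)) | 0\{b,c} | (b.c.(0 | 0))\{a,b} has moves --c--▸ q5
  q4 = 0 | c.0\{b,c} | (b.c.(0 | 0))\{a,b} has moves --c--▸ q5
  q5 = 0 | 0\{b,c} | (b.c.(0 | 0))\{a,b} has moves ∅
Partition-refinement fixed point:
  B0 = {p0}
  B1 = {p2}
  B2 = {p3, p4, q1, q2}
  B3 = {p6, p7, q3, q4}
  B4 = {p8, q5}
  B5 = {p5}
  B6 = {p1, q0}
p0 ∈ B0, q0 ∈ B6 → different blocks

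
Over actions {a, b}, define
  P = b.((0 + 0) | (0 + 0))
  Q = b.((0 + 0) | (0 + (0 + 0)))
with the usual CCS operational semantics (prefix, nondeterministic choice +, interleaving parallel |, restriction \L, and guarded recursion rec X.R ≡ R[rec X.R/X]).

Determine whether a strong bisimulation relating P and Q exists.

Reachable graph of P (2 states):
  m0 = b.((0 + 0) | (0 + 0)) → ··b··> m1
  m1 = (0 + 0) | (0 + 0) → (no moves)
Reachable graph of Q (2 states):
  n0 = b.((0 + 0) | (0 + (0 + 0))) → ··b··> n1
  n1 = (0 + 0) | (0 + (0 + 0)) → (no moves)
Bisimilarity quotient blocks:
  B0 = {m0, n0}
  B1 = {m1, n1}
m0 ∈ B0, n0 ∈ B0 → same block

YES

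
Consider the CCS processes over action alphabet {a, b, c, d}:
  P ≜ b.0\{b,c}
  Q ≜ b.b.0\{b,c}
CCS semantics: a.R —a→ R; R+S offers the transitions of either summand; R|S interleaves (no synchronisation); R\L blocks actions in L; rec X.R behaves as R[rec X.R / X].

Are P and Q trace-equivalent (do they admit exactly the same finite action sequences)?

traces(P) ≠ traces(Q) — witness ⟨bb⟩

P's transition system — 2 states:
  u0 = b.0\{b,c} | ··b··> u1
  u1 = 0\{b,c} | (no moves)
Q's transition system — 3 states:
  v0 = b.b.0\{b,c} | ··b··> v1
  v1 = b.0\{b,c} | ··b··> v2
  v2 = 0\{b,c} | (no moves)
Trace ⟨bb⟩ through Q, begin at {v0}:
  after b @ step 1: {v1}
  after b @ step 2: {v2}
  ✓ Q
Trace ⟨bb⟩ through P, begin at {u0}:
  after b @ step 1: {u1}
  after b @ step 2: ∅ (P stuck)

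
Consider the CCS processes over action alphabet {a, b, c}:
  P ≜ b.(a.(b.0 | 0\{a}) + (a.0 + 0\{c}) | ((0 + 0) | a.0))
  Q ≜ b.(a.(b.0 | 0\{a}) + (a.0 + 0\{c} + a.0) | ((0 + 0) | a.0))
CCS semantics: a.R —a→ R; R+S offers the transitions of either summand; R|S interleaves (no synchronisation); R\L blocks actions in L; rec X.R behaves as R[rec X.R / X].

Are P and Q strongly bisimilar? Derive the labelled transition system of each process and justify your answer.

P ~ Q

P's transition system — 7 states:
  m0 = b.(a.(b.0 | 0\{a}) + (a.0 + 0\{c}) | ((0 + 0) | a.0)) | —b→ m1
  m1 = a.(b.0 | 0\{a}) + (a.0 + 0\{c}) | ((0 + 0) | a.0) | —a→ m2, —a→ m3, —a→ m4
  m2 = (a.0 + 0\{c}) | ((0 + 0) | 0) | —a→ m5
  m3 = 0 | ((0 + 0) | a.0) | —a→ m5
  m4 = b.0 | 0\{a} | —b→ m6
  m5 = 0 | ((0 + 0) | 0) | ·
  m6 = 0 | 0\{a} | ·
Q's transition system — 7 states:
  n0 = b.(a.(b.0 | 0\{a}) + (a.0 + 0\{c} + a.0) | ((0 + 0) | a.0)) | —b→ n1
  n1 = a.(b.0 | 0\{a}) + (a.0 + 0\{c} + a.0) | ((0 + 0) | a.0) | —a→ n2, —a→ n3, —a→ n4
  n2 = (a.0 + 0\{c} + a.0) | ((0 + 0) | 0) | —a→ n5
  n3 = 0 | ((0 + 0) | a.0) | —a→ n5
  n4 = b.0 | 0\{a} | —b→ n6
  n5 = 0 | ((0 + 0) | 0) | ·
  n6 = 0 | 0\{a} | ·
Coarsest stable partition (strong bisimilarity classes):
  B0 = {m0, n0}
  B1 = {m1, n1}
  B2 = {m2, m3, n2, n3}
  B3 = {m5, m6, n5, n6}
  B4 = {m4, n4}
m0 ∈ B0, n0 ∈ B0 → same block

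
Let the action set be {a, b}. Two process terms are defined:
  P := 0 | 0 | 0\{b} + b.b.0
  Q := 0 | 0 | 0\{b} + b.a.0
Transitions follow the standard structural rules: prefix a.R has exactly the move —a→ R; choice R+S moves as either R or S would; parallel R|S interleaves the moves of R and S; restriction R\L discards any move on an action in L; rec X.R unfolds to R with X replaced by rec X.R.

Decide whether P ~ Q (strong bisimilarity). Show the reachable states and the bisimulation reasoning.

NO

LTS(P): 3 reachable states
  m0 = 0 | 0 | 0\{b} + b.b.0 | --b--▸ m1
  m1 = b.0 | --b--▸ m2
  m2 = 0 | ·
LTS(Q): 3 reachable states
  n0 = 0 | 0 | 0\{b} + b.a.0 | --b--▸ n1
  n1 = a.0 | --a--▸ n2
  n2 = 0 | ·
Coarsest stable partition (strong bisimilarity classes):
  B0 = {m0}
  B1 = {m1}
  B2 = {m2, n2}
  B3 = {n0}
  B4 = {n1}
m0 ∈ B0, n0 ∈ B3 → different blocks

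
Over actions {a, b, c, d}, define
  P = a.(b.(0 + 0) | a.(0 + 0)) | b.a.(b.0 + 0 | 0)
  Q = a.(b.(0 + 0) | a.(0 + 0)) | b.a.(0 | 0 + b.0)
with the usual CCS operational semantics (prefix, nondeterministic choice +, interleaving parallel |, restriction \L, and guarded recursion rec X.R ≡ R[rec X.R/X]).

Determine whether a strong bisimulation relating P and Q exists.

bisimilar

LTS(P): 20 reachable states
  p0 = a.(b.(0 + 0) | a.(0 + 0)) | b.a.(b.0 + 0 | 0) | =a=> p1, =b=> p2
  p1 = b.(0 + 0) | a.(0 + 0) | b.a.(b.0 + 0 | 0) | =a=> p3, =b=> p4, =b=> p5
  p2 = a.(b.(0 + 0) | a.(0 + 0)) | a.(b.0 + 0 | 0) | =a=> p5, =a=> p6
  p3 = b.(0 + 0) | (0 + 0) | b.a.(b.0 + 0 | 0) | =b=> p7, =b=> p8
  p4 = (0 + 0) | a.(0 + 0) | b.a.(b.0 + 0 | 0) | =a=> p7, =b=> p9
  p5 = b.(0 + 0) | a.(0 + 0) | a.(b.0 + 0 | 0) | =a=> p10, =a=> p8, =b=> p9
  p6 = a.(b.(0 + 0) | a.(0 + 0)) | (b.0 + 0 | 0) | =a=> p10, =b=> p11
  p7 = (0 + 0) | (0 + 0) | b.a.(b.0 + 0 | 0) | =b=> p12
  p8 = b.(0 + 0) | (0 + 0) | a.(b.0 + 0 | 0) | =a=> p13, =b=> p12
  p9 = (0 + 0) | a.(0 + 0) | a.(b.0 + 0 | 0) | =a=> p12, =a=> p14
  p10 = b.(0 + 0) | a.(0 + 0) | (b.0 + 0 | 0) | =a=> p13, =b=> p14, =b=> p15
  p11 = a.(b.(0 + 0) | a.(0 + 0)) | 0 | =a=> p15
  p12 = (0 + 0) | (0 + 0) | a.(b.0 + 0 | 0) | =a=> p16
  p13 = b.(0 + 0) | (0 + 0) | (b.0 + 0 | 0) | =b=> p16, =b=> p17
  p14 = (0 + 0) | a.(0 + 0) | (b.0 + 0 | 0) | =a=> p16, =b=> p18
  p15 = b.(0 + 0) | a.(0 + 0) | 0 | =a=> p17, =b=> p18
  p16 = (0 + 0) | (0 + 0) | (b.0 + 0 | 0) | =b=> p19
  p17 = b.(0 + 0) | (0 + 0) | 0 | =b=> p19
  p18 = (0 + 0) | a.(0 + 0) | 0 | =a=> p19
  p19 = (0 + 0) | (0 + 0) | 0 | ·
LTS(Q): 20 reachable states
  q0 = a.(b.(0 + 0) | a.(0 + 0)) | b.a.(0 | 0 + b.0) | =a=> q1, =b=> q2
  q1 = b.(0 + 0) | a.(0 + 0) | b.a.(0 | 0 + b.0) | =a=> q3, =b=> q4, =b=> q5
  q2 = a.(b.(0 + 0) | a.(0 + 0)) | a.(0 | 0 + b.0) | =a=> q5, =a=> q6
  q3 = b.(0 + 0) | (0 + 0) | b.a.(0 | 0 + b.0) | =b=> q7, =b=> q8
  q4 = (0 + 0) | a.(0 + 0) | b.a.(0 | 0 + b.0) | =a=> q7, =b=> q9
  q5 = b.(0 + 0) | a.(0 + 0) | a.(0 | 0 + b.0) | =a=> q10, =a=> q8, =b=> q9
  q6 = a.(b.(0 + 0) | a.(0 + 0)) | (0 | 0 + b.0) | =a=> q10, =b=> q11
  q7 = (0 + 0) | (0 + 0) | b.a.(0 | 0 + b.0) | =b=> q12
  q8 = b.(0 + 0) | (0 + 0) | a.(0 | 0 + b.0) | =a=> q13, =b=> q12
  q9 = (0 + 0) | a.(0 + 0) | a.(0 | 0 + b.0) | =a=> q12, =a=> q14
  q10 = b.(0 + 0) | a.(0 + 0) | (0 | 0 + b.0) | =a=> q13, =b=> q14, =b=> q15
  q11 = a.(b.(0 + 0) | a.(0 + 0)) | 0 | =a=> q15
  q12 = (0 + 0) | (0 + 0) | a.(0 | 0 + b.0) | =a=> q16
  q13 = b.(0 + 0) | (0 + 0) | (0 | 0 + b.0) | =b=> q16, =b=> q17
  q14 = (0 + 0) | a.(0 + 0) | (0 | 0 + b.0) | =a=> q16, =b=> q18
  q15 = b.(0 + 0) | a.(0 + 0) | 0 | =a=> q17, =b=> q18
  q16 = (0 + 0) | (0 + 0) | (0 | 0 + b.0) | =b=> q19
  q17 = b.(0 + 0) | (0 + 0) | 0 | =b=> q19
  q18 = (0 + 0) | a.(0 + 0) | 0 | =a=> q19
  q19 = (0 + 0) | (0 + 0) | 0 | ·
Bisimilarity quotient blocks:
  B0 = {p0, q0}
  B1 = {p1, q1}
  B2 = {p4, q4}
  B3 = {p7, q7}
  B4 = {p12, q12}
  B5 = {p16, p17, q16, q17}
  B6 = {p19, q19}
  B7 = {p9, q9}
  B8 = {p14, p15, q14, q15}
  B9 = {p18, q18}
  B10 = {p5, q5}
  B11 = {p8, q8}
  B12 = {p13, q13}
  B13 = {p10, q10}
  B14 = {p3, q3}
  B15 = {p2, q2}
  B16 = {p6, q6}
  B17 = {p11, q11}
p0 ∈ B0, q0 ∈ B0 → same block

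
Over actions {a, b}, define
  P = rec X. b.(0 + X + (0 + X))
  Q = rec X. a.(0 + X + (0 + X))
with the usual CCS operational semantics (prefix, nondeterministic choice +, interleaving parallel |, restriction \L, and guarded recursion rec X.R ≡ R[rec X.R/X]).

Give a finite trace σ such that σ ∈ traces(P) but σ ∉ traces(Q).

Reachable graph of P (2 states):
  m0 = rec X. b.(0 + X + (0 + X)) | -b-> m1
  m1 = 0 + (rec X. b.(0 + X + (0 + X))) + (0 + (rec X. b.(0 + X + (0 + X)))) | -b-> m1
Reachable graph of Q (2 states):
  n0 = rec X. a.(0 + X + (0 + X)) | -a-> n1
  n1 = 0 + (rec X. a.(0 + X + (0 + X))) + (0 + (rec X. a.(0 + X + (0 + X)))) | -a-> n1
Run σ = ⟨b⟩ on P: start {m0}
  step 1 (b): {m1}
  P completes σ.
Run σ = ⟨b⟩ on Q: start {n0}
  step 1 (b): ∅  — Q cannot continue

b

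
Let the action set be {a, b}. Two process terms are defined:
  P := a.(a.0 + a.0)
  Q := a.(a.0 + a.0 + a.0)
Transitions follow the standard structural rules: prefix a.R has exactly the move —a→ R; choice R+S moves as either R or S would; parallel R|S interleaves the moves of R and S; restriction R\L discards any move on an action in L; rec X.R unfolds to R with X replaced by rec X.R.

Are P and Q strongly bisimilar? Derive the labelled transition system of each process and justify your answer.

YES

Reachable graph of P (3 states):
  s0 = a.(a.0 + a.0) → ··a··> s1
  s1 = a.0 + a.0 → ··a··> s2
  s2 = 0 → stopped
Reachable graph of Q (3 states):
  t0 = a.(a.0 + a.0 + a.0) → ··a··> t1
  t1 = a.0 + a.0 + a.0 → ··a··> t2
  t2 = 0 → stopped
Coarsest stable partition (strong bisimilarity classes):
  B0 = {s0, t0}
  B1 = {s1, t1}
  B2 = {s2, t2}
s0 ∈ B0, t0 ∈ B0 → same block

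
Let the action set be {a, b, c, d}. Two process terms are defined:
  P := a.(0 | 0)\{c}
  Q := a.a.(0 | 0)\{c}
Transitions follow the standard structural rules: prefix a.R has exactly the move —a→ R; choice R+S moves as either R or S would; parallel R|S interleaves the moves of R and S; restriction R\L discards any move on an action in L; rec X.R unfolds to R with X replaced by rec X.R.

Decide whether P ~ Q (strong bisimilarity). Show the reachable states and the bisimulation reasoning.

P's transition system — 2 states:
  p0 = a.(0 | 0)\{c} :: --a--▸ p1
  p1 = (0 | 0)\{c} :: ·
Q's transition system — 3 states:
  q0 = a.a.(0 | 0)\{c} :: --a--▸ q1
  q1 = a.(0 | 0)\{c} :: --a--▸ q2
  q2 = (0 | 0)\{c} :: ·
Bisimilarity quotient blocks:
  B0 = {p0, q1}
  B1 = {p1, q2}
  B2 = {q0}
p0 ∈ B0, q0 ∈ B2 → different blocks

not bisimilar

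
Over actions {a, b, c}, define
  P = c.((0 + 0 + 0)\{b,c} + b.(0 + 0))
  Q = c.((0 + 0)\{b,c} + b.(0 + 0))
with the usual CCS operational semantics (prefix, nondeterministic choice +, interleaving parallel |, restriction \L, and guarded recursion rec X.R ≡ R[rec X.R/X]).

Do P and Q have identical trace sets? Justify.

Reachable graph of P (3 states):
  p0 = c.((0 + 0 + 0)\{b,c} + b.(0 + 0)) → --c--▸ p1
  p1 = (0 + 0 + 0)\{b,c} + b.(0 + 0) → --b--▸ p2
  p2 = 0 + 0 → ∅
Reachable graph of Q (3 states):
  q0 = c.((0 + 0)\{b,c} + b.(0 + 0)) → --c--▸ q1
  q1 = (0 + 0)\{b,c} + b.(0 + 0) → --b--▸ q2
  q2 = 0 + 0 → ∅
Partition-refinement fixed point:
  B0 = {p0, q0}
  B1 = {p1, q1}
  B2 = {p2, q2}
p0 ∈ B0, q0 ∈ B0 → same block
Bisimilar ⇒ trace-equivalent.

trace-equivalent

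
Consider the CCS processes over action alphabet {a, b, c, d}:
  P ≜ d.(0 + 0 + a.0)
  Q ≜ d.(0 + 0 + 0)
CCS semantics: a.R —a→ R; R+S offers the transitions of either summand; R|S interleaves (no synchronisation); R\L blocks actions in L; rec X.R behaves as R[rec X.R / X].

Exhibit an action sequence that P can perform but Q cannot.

Reachable graph of P (3 states):
  p0 = d.(0 + 0 + a.0) :: —d→ p1
  p1 = 0 + 0 + a.0 :: —a→ p2
  p2 = 0 :: deadlocked
Reachable graph of Q (2 states):
  q0 = d.(0 + 0 + 0) :: —d→ q1
  q1 = 0 + 0 + 0 :: deadlocked
Trace ⟨da⟩ through P, begin at {p0}:
  step 1 (d): {p1}
  step 2 (a): {p2}
  — P admits the full trace.
Trace ⟨da⟩ through Q, begin at {q0}:
  step 1 (d): {q1}
  step 2 (a): ∅ (Q stuck)

da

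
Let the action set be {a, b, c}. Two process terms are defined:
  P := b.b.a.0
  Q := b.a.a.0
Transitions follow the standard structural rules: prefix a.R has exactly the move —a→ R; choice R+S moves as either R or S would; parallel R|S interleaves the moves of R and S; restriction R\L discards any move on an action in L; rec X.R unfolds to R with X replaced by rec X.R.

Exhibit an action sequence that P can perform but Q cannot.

bb

P's transition system — 4 states:
  u0 = b.b.a.0 has moves =b=> u1
  u1 = b.a.0 has moves =b=> u2
  u2 = a.0 has moves =a=> u3
  u3 = 0 has moves ∅
Q's transition system — 4 states:
  v0 = b.a.a.0 has moves =b=> v1
  v1 = a.a.0 has moves =a=> v2
  v2 = a.0 has moves =a=> v3
  v3 = 0 has moves ∅
Trace ⟨bb⟩ through P, begin at {u0}:
  step 1 (b): {u1}
  step 2 (b): {u2}
  — P admits the full trace.
Trace ⟨bb⟩ through Q, begin at {v0}:
  step 1 (b): {v1}
  step 2 (b): ∅ (Q stuck)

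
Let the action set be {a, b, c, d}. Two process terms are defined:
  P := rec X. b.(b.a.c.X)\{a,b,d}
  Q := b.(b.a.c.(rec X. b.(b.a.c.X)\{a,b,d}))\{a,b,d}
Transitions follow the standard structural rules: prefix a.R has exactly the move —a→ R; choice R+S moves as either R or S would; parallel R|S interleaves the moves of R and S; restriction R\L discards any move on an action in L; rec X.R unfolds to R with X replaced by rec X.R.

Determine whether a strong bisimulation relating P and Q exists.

Reachable graph of P (2 states):
  m0 = rec X. b.(b.a.c.X)\{a,b,d} has moves -b-> m1
  m1 = (b.a.c.(rec X. b.(b.a.c.X)\{a,b,d}))\{a,b,d} has moves (no moves)
Reachable graph of Q (2 states):
  n0 = b.(b.a.c.(rec X. b.(b.a.c.X)\{a,b,d}))\{a,b,d} has moves -b-> n1
  n1 = (b.a.c.(rec X. b.(b.a.c.X)\{a,b,d}))\{a,b,d} has moves (no moves)
Partition-refinement fixed point:
  B0 = {m0, n0}
  B1 = {m1, n1}
m0 ∈ B0, n0 ∈ B0 → same block

YES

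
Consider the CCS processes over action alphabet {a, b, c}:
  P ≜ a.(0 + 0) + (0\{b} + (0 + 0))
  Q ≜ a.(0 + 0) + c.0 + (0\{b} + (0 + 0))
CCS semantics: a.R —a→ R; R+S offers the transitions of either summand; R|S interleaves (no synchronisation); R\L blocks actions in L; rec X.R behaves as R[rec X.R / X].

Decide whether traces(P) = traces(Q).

trace-distinct — witness ⟨c⟩

Reachable graph of P (2 states):
  u0 = a.(0 + 0) + (0\{b} + (0 + 0)) ⊢ --a--▸ u1
  u1 = 0 + 0 ⊢ deadlocked
Reachable graph of Q (3 states):
  v0 = a.(0 + 0) + c.0 + (0\{b} + (0 + 0)) ⊢ --a--▸ v1, --c--▸ v2
  v1 = 0 + 0 ⊢ deadlocked
  v2 = 0 ⊢ deadlocked
Trace ⟨c⟩ through Q, begin at {v0}:
  step 1 (c): {v2}
  — Q admits the full trace.
Trace ⟨c⟩ through P, begin at {u0}:
  step 1 (c): ∅ (P stuck)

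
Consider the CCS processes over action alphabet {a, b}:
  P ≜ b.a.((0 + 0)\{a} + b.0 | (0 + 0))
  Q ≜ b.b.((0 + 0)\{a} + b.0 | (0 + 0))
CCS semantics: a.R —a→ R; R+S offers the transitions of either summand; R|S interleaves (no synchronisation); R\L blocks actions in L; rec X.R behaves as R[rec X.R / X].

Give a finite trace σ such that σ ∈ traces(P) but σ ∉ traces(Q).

ba

P's transition system — 4 states:
  m0 = b.a.((0 + 0)\{a} + b.0 | (0 + 0)) has moves -b-> m1
  m1 = a.((0 + 0)\{a} + b.0 | (0 + 0)) has moves -a-> m2
  m2 = (0 + 0)\{a} + b.0 | (0 + 0) has moves -b-> m3
  m3 = 0 | (0 + 0) has moves (no moves)
Q's transition system — 4 states:
  n0 = b.b.((0 + 0)\{a} + b.0 | (0 + 0)) has moves -b-> n1
  n1 = b.((0 + 0)\{a} + b.0 | (0 + 0)) has moves -b-> n2
  n2 = (0 + 0)\{a} + b.0 | (0 + 0) has moves -b-> n3
  n3 = 0 | (0 + 0) has moves (no moves)
Trace ⟨ba⟩ through P, begin at {m0}:
  step 1 (b): {m1}
  step 2 (a): {m2}
  ✓ P
Trace ⟨ba⟩ through Q, begin at {n0}:
  step 1 (b): {n1}
  step 2 (a): ∅ (Q stuck)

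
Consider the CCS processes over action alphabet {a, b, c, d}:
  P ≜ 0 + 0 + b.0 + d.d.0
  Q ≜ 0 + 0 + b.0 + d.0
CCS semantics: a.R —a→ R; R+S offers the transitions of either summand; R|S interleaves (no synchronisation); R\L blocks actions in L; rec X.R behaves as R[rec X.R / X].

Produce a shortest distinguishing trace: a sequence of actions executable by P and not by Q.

dd

Reachable graph of P (3 states):
  u0 = 0 + 0 + b.0 + d.d.0 has moves —b→ u1, —d→ u2
  u1 = 0 has moves stopped
  u2 = d.0 has moves —d→ u1
Reachable graph of Q (2 states):
  v0 = 0 + 0 + b.0 + d.0 has moves —b→ v1, —d→ v1
  v1 = 0 has moves stopped
Run σ = ⟨dd⟩ on P: start {u0}
  after d @ step 1: {u2}
  after d @ step 2: {u1}
  ✓ P
Run σ = ⟨dd⟩ on Q: start {v0}
  after d @ step 1: {v1}
  after d @ step 2: ∅ (Q stuck)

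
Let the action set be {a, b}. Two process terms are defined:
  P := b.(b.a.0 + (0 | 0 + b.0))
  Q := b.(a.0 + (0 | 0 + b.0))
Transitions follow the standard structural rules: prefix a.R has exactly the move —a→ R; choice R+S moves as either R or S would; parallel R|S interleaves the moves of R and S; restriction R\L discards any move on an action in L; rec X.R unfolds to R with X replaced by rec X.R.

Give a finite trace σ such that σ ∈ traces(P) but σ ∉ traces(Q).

bba

LTS(P): 4 reachable states
  p0 = b.(b.a.0 + (0 | 0 + b.0)) :: —b→ p1
  p1 = b.a.0 + (0 | 0 + b.0) :: —b→ p2, —b→ p3
  p2 = 0 :: stopped
  p3 = a.0 :: —a→ p2
LTS(Q): 3 reachable states
  q0 = b.(a.0 + (0 | 0 + b.0)) :: —b→ q1
  q1 = a.0 + (0 | 0 + b.0) :: —a→ q2, —b→ q2
  q2 = 0 :: stopped
Trace ⟨bba⟩ through P, begin at {p0}:
  step 1 (b): {p1}
  step 2 (b): {p2, p3}
  step 3 (a): {p2}
  — P admits the full trace.
Trace ⟨bba⟩ through Q, begin at {q0}:
  step 1 (b): {q1}
  step 2 (b): {q2}
  step 3 (a): ∅  — Q cannot continue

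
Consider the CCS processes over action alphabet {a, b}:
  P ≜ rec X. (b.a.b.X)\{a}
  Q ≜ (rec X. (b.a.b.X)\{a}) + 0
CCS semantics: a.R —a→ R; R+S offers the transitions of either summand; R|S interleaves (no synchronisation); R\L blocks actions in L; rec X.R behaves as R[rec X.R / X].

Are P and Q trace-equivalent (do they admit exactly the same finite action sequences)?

traces(P) = traces(Q)

LTS(P): 2 reachable states
  m0 = rec X. (b.a.b.X)\{a} :: ··b··> m1
  m1 = (a.b.(rec X. (b.a.b.X)\{a}))\{a} :: stopped
LTS(Q): 2 reachable states
  n0 = (rec X. (b.a.b.X)\{a}) + 0 :: ··b··> n1
  n1 = (a.b.(rec X. (b.a.b.X)\{a}))\{a} :: stopped
Coarsest stable partition (strong bisimilarity classes):
  B0 = {m0, n0}
  B1 = {m1, n1}
m0 ∈ B0, n0 ∈ B0 → same block
Bisimilar ⇒ trace-equivalent.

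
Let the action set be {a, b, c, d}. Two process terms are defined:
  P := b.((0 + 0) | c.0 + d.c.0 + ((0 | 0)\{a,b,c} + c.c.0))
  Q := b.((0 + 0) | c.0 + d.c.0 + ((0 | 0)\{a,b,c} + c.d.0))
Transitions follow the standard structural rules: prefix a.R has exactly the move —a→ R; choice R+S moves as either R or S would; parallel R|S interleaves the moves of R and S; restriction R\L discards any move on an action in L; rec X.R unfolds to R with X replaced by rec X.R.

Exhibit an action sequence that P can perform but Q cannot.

P's transition system — 5 states:
  m0 = b.((0 + 0) | c.0 + d.c.0 + ((0 | 0)\{a,b,c} + c.c.0)) ⊢ -b-> m1
  m1 = (0 + 0) | c.0 + d.c.0 + ((0 | 0)\{a,b,c} + c.c.0) ⊢ -c-> m2, -c-> m3, -d-> m3
  m2 = (0 + 0) | 0 ⊢ ∅
  m3 = c.0 ⊢ -c-> m4
  m4 = 0 ⊢ ∅
Q's transition system — 6 states:
  n0 = b.((0 + 0) | c.0 + d.c.0 + ((0 | 0)\{a,b,c} + c.d.0)) ⊢ -b-> n1
  n1 = (0 + 0) | c.0 + d.c.0 + ((0 | 0)\{a,b,c} + c.d.0) ⊢ -c-> n2, -c-> n3, -d-> n4
  n2 = (0 + 0) | 0 ⊢ ∅
  n3 = d.0 ⊢ -d-> n5
  n4 = c.0 ⊢ -c-> n5
  n5 = 0 ⊢ ∅
Executing bcc from P (initial set {m0}):
  after b @ step 1: {m1}
  after c @ step 2: {m2, m3}
  after c @ step 3: {m4}
  P completes σ.
Executing bcc from Q (initial set {n0}):
  after b @ step 1: {n1}
  after c @ step 2: {n2, n3}
  after c @ step 3: ∅ (Q stuck)

bcc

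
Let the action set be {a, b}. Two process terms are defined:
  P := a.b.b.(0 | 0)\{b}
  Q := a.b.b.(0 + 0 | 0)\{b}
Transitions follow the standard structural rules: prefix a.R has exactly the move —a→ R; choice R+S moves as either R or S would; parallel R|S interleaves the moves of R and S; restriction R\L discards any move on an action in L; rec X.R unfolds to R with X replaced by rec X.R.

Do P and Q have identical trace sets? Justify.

trace-equivalent

Reachable graph of P (4 states):
  u0 = a.b.b.(0 | 0)\{b} has moves =a=> u1
  u1 = b.b.(0 | 0)\{b} has moves =b=> u2
  u2 = b.(0 | 0)\{b} has moves =b=> u3
  u3 = (0 | 0)\{b} has moves ∅
Reachable graph of Q (4 states):
  v0 = a.b.b.(0 + 0 | 0)\{b} has moves =a=> v1
  v1 = b.b.(0 + 0 | 0)\{b} has moves =b=> v2
  v2 = b.(0 + 0 | 0)\{b} has moves =b=> v3
  v3 = (0 + 0 | 0)\{b} has moves ∅
Bisimilarity quotient blocks:
  B0 = {u0, v0}
  B1 = {u1, v1}
  B2 = {u2, v2}
  B3 = {u3, v3}
u0 ∈ B0, v0 ∈ B0 → same block
Bisimilar ⇒ trace-equivalent.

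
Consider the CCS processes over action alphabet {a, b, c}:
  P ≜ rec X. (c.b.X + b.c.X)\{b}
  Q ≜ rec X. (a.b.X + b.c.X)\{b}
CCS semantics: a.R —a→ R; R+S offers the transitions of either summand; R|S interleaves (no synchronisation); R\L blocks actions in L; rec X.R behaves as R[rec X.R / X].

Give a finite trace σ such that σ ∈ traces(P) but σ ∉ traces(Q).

c

P's transition system — 2 states:
  u0 = rec X. (c.b.X + b.c.X)\{b} has moves ··c··> u1
  u1 = (b.(rec X. (c.b.X + b.c.X)\{b}))\{b} has moves ·
Q's transition system — 2 states:
  v0 = rec X. (a.b.X + b.c.X)\{b} has moves ··a··> v1
  v1 = (b.(rec X. (a.b.X + b.c.X)\{b}))\{b} has moves ·
Executing c from P (initial set {u0}):
  [1] c ⇒ {u1}
  P completes σ.
Executing c from Q (initial set {v0}):
  [1] c ⇒ ∅  — Q cannot continue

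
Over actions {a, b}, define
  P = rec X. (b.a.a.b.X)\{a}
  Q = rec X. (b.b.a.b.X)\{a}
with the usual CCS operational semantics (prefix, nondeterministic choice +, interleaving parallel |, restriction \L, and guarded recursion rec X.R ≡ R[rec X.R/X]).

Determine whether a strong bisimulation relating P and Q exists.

NO

P's transition system — 2 states:
  m0 = rec X. (b.a.a.b.X)\{a} ⊢ ··b··> m1
  m1 = (a.a.b.(rec X. (b.a.a.b.X)\{a}))\{a} ⊢ ·
Q's transition system — 3 states:
  n0 = rec X. (b.b.a.b.X)\{a} ⊢ ··b··> n1
  n1 = (b.a.b.(rec X. (b.b.a.b.X)\{a}))\{a} ⊢ ··b··> n2
  n2 = (a.b.(rec X. (b.b.a.b.X)\{a}))\{a} ⊢ ·
Coarsest stable partition (strong bisimilarity classes):
  B0 = {m0, n1}
  B1 = {m1, n2}
  B2 = {n0}
m0 ∈ B0, n0 ∈ B2 → different blocks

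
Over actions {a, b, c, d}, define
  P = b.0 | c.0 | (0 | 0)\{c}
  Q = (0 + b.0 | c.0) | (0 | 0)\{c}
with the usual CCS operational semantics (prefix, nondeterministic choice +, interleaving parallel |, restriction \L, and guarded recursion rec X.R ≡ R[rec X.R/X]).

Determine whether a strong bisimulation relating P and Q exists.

P's transition system — 4 states:
  p0 = b.0 | c.0 | (0 | 0)\{c} → =b=> p1, =c=> p2
  p1 = 0 | c.0 | (0 | 0)\{c} → =c=> p3
  p2 = b.0 | 0 | (0 | 0)\{c} → =b=> p3
  p3 = 0 | 0 | (0 | 0)\{c} → stopped
Q's transition system — 4 states:
  q0 = (0 + b.0 | c.0) | (0 | 0)\{c} → =b=> q1, =c=> q2
  q1 = 0 | c.0 | (0 | 0)\{c} → =c=> q3
  q2 = b.0 | 0 | (0 | 0)\{c} → =b=> q3
  q3 = 0 | 0 | (0 | 0)\{c} → stopped
Coarsest stable partition (strong bisimilarity classes):
  B0 = {p0, q0}
  B1 = {p2, q2}
  B2 = {p3, q3}
  B3 = {p1, q1}
p0 ∈ B0, q0 ∈ B0 → same block

bisimilar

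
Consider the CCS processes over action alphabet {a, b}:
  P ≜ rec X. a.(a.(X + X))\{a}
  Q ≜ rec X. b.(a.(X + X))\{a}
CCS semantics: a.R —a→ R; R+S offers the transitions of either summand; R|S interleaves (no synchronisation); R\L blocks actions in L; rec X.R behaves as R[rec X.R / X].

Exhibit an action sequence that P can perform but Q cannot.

a

Reachable graph of P (2 states):
  s0 = rec X. a.(a.(X + X))\{a} has moves —a→ s1
  s1 = (a.((rec X. a.(a.(X + X))\{a}) + (rec X. a.(a.(X + X))\{a})))\{a} has moves stopped
Reachable graph of Q (2 states):
  t0 = rec X. b.(a.(X + X))\{a} has moves —b→ t1
  t1 = (a.((rec X. b.(a.(X + X))\{a}) + (rec X. b.(a.(X + X))\{a})))\{a} has moves stopped
Executing a from P (initial set {s0}):
  after a @ step 1: {s1}
  — P admits the full trace.
Executing a from Q (initial set {t0}):
  after a @ step 1: ∅  — Q cannot continue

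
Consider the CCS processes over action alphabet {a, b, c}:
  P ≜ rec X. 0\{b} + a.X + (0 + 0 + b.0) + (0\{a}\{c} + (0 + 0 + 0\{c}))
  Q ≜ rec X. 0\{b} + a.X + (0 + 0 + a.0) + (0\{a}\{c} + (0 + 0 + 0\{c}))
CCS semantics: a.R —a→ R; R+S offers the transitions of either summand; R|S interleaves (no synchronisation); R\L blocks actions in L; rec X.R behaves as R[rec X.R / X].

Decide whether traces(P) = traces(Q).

NO — witness ⟨b⟩

LTS(P): 2 reachable states
  s0 = rec X. 0\{b} + a.X + (0 + 0 + b.0) + (0\{a}\{c} + (0 + 0 + 0\{c})) → =a=> s0, =b=> s1
  s1 = 0 → deadlocked
LTS(Q): 2 reachable states
  t0 = rec X. 0\{b} + a.X + (0 + 0 + a.0) + (0\{a}\{c} + (0 + 0 + 0\{c})) → =a=> t0, =a=> t1
  t1 = 0 → deadlocked
Executing b from P (initial set {s0}):
  after b @ step 1: {s1}
  — P admits the full trace.
Executing b from Q (initial set {t0}):
  after b @ step 1: ∅ (Q stuck)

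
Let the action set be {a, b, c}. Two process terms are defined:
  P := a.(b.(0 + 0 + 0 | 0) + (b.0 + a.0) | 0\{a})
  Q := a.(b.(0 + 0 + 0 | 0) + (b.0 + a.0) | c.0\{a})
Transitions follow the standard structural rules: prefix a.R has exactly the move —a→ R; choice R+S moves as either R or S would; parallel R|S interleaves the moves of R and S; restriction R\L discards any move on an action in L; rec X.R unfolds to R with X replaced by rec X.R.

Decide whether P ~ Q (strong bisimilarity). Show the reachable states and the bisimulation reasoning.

NO

Reachable graph of P (4 states):
  u0 = a.(b.(0 + 0 + 0 | 0) + (b.0 + a.0) | 0\{a}) → --a--▸ u1
  u1 = b.(0 + 0 + 0 | 0) + (b.0 + a.0) | 0\{a} → --a--▸ u2, --b--▸ u2, --b--▸ u3
  u2 = 0 | 0\{a} → (no moves)
  u3 = 0 + 0 + 0 | 0 → (no moves)
Reachable graph of Q (6 states):
  v0 = a.(b.(0 + 0 + 0 | 0) + (b.0 + a.0) | c.0\{a}) → --a--▸ v1
  v1 = b.(0 + 0 + 0 | 0) + (b.0 + a.0) | c.0\{a} → --a--▸ v2, --b--▸ v2, --b--▸ v3, --c--▸ v4
  v2 = 0 | c.0\{a} → --c--▸ v5
  v3 = 0 + 0 + 0 | 0 → (no moves)
  v4 = (b.0 + a.0) | 0\{a} → --a--▸ v5, --b--▸ v5
  v5 = 0 | 0\{a} → (no moves)
Bisimilarity quotient blocks:
  B0 = {u0}
  B1 = {u1, v4}
  B2 = {u2, u3, v3, v5}
  B3 = {v0}
  B4 = {v1}
  B5 = {v2}
u0 ∈ B0, v0 ∈ B3 → different blocks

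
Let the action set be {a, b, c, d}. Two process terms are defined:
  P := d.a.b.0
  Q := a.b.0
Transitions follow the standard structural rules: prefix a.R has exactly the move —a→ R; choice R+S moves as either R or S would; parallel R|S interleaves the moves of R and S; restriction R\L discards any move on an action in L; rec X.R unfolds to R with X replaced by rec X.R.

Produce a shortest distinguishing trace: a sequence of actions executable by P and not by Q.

LTS(P): 4 reachable states
  p0 = d.a.b.0 | --d--▸ p1
  p1 = a.b.0 | --a--▸ p2
  p2 = b.0 | --b--▸ p3
  p3 = 0 | ∅
LTS(Q): 3 reachable states
  q0 = a.b.0 | --a--▸ q1
  q1 = b.0 | --b--▸ q2
  q2 = 0 | ∅
Executing d from P (initial set {p0}):
  after d @ step 1: {p1}
  ✓ P
Executing d from Q (initial set {q0}):
  after d @ step 1: no successor for Q

d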